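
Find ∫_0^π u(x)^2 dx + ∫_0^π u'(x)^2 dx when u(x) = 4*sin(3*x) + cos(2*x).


||u||_{H^1(0,π)}^2 = 48 + 165*π/2

u'(x) = -2*sin(2*x) + 12*cos(3*x).
Expand u² and (u')² and integrate term by term on (0, π), using: for integers n ≥ 1, ∫_0^π sin²(nx) dx = ∫_0^π cos²(nx) dx = π/2; for n ≠ n', ∫_0^π sin(nx)sin(n'x) dx = ∫_0^π cos(nx)cos(n'x) dx = 0; and by product-to-sum, ∫_0^π sin(nx)cos(n'x) dx = ½∫_0^π [sin((n+n')x) + sin((n−n')x)] dx, which is 0 when n+n' is even and 2n/(n²−n'²) when n+n' is odd (it need not vanish on (0, π)).
  u² squared terms: (4)²·∫sin(3x)² dx = 16·π/2 = 8*π;  (1)²·∫cos(2x)² dx = 1·π/2 = π/2.
  u² cross terms: 2·(4)·(1)·∫sin(3x)·cos(2x) dx = 8·(6/5) = 48/5.
  So ∫_0^π u² dx = 8*π + π/2 + 48/5 = 48/5 + 17*π/2.
  (u')² squared terms: (-2)²·∫sin(2x)² dx = 4·π/2 = 2*π;  (12)²·∫cos(3x)² dx = 144·π/2 = 72*π.
  (u')² cross terms: 2·(-2)·(12)·∫sin(2x)·cos(3x) dx = -48·(-4/5) = 192/5.
  So ∫_0^π (u')² dx = 2*π + 72*π + 192/5 = 192/5 + 74*π.
||u||_{H^1}^2 = (48/5 + 17*π/2) + (192/5 + 74*π) = 48 + 165*π/2.


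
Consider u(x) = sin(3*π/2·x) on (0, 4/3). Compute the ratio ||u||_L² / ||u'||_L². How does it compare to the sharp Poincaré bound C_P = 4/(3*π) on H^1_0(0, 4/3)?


||u||_L² / ||u'||_L² = 2/(3*π) < C_P = 4/(3*π).

u(x) = sin(3*π/2·x), so u'(x) = 3*π*cos(3*π*x/2)/2.
Writing u(x) = A·sin(kπx/L) with A = 1 and k = 2, use ∫_0^L sin²(kπx/L) dx = L/2 and ∫_0^L cos²(kπx/L) dx = L/2.
u² = 1·sin²(3*π/2·x) and (u')² = 9*π^2/4·cos²(3*π/2·x), and each of sin², cos² integrates to L/2 = 2/3 over (0, 4/3).
∫_0^4/3 u² dx = 2/3, so ||u||_L² = sqrt(6)/3.
∫_0^4/3 (u')² dx = 3*π^2/2, so ||u'||_L² = sqrt(6)*π/2.
Ratio ||u||_L² / ||u'||_L² = 2/(3*π).
Sharp Poincaré constant on H^1_0(0, 4/3) is C_P = L/π = 4/(3*π), achieved by sin(3*π/4·x).
This is the k = 2 harmonic; the ratio L/(kπ) is strictly less than C_P = L/π, consistent with the sharp inequality ||u||_L² ≤ C_P ||u'||_L².


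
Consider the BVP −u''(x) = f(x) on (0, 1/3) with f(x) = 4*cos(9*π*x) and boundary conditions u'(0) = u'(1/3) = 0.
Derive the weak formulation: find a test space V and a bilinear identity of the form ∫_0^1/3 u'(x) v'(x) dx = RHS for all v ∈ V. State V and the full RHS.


V = H^1(0, 1/3) (no boundary constraint on v; u is determined up to an additive constant); weak form: ∫_0^1/3 u'v' dx = ∫_0^1/3 (4*cos(9*π*x)) v dx for all v ∈ V.

Multiply both sides by a test function v and integrate from 0 to 1/3:
  ∫_0^1/3 −u''(x) v(x) dx = ∫_0^1/3 f(x) v(x) dx.
Integrate the LHS by parts once:
  ∫_0^1/3 −u'' v dx = −[u'(x) v(x)]_0^1/3 + ∫_0^1/3 u'(x) v'(x) dx.
Thus ∫_0^1/3 u'(x) v'(x) dx = ∫_0^1/3 f(x) v(x) dx + [u'(x) v(x)]_0^1/3.
Choose V so that boundary terms are either known or forced to vanish.
u has homogeneous Neumann: u'(0) = u'(1/3) = 0. So [u' v]_0^1/3 = 0·v(1/3) − 0·v(0) = 0 for any v; take V = H^1(0, 1/3).
Weak formulation: find u (satisfying any essential BC) such that ∫_0^1/3 u'(x) v'(x) dx = ∫_0^1/3 f v dx for all v ∈ V (homogeneous Neumann, so boundary terms vanish).
Substituting f(x) = 4*cos(9*π*x), the right-hand side is ∫_0^1/3 (4*cos(9*π*x)) v dx.
Compatibility check (pure Neumann): taking v ≡ 1 ∈ V gives 0 = ∫_0^1/3 f dx + (0) − (0), i.e. ∫_0^1/3 f dx must equal u'(0) − u'(1/3) = 0. Indeed ∫_0^1/3 (4*cos(9*π*x)) dx = 0, so the data are compatible. The solution is then unique only up to an additive constant (fix it e.g. by requiring ∫_0^1/3 u dx = 0).


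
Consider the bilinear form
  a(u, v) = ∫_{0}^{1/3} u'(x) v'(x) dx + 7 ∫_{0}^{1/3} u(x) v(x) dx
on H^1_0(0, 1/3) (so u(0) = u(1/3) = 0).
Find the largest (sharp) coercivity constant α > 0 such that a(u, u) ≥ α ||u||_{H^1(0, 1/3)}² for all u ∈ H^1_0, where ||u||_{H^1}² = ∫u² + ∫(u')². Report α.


α = 1

Coercivity of a(·,·) on H^1_0(0, 1/3) means a(u, u) ≥ α ||u||_{H^1}² for every u ∈ H^1_0.
The interval has length L = 1/3, and Poincaré/coercivity depend only on L. Here a(u, u) = ∫(u')² + (7)·∫u².
Here c = 7 ≥ 1, so a(u,u) = ∫(u')² + c∫u² ≥ ∫(u')² + ∫u² = ||u||_{H^1}², i.e. α = 1 works. No larger α is possible: a(u,u) ≥ α||u||_{H^1}² means (1−α)∫(u')² ≥ (α−c)∫u², and for the modes u_n = sin(nπ(x−x₀)/L) (x₀ the left endpoint) one has ∫u_n²/∫(u_n')² = (L/(nπ))² → 0, so a(u_n,u_n)/||u_n||_{H^1}² → 1. Hence the optimal constant is α = 1.
Therefore α = 1.


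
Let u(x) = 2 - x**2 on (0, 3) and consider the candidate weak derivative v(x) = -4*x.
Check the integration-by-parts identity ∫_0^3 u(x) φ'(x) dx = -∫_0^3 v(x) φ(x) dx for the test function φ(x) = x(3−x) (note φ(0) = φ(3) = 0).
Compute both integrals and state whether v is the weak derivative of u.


LHS = 27/2, RHS = 27. No, v is not the weak derivative of u.

u(x) = 2 - x**2, classical derivative u'(x) = -2*x.
φ(x) = x(3−x), so φ'(x) = 3 - 2*x.
Note φ(0) = φ(3) = 0, so the boundary term u·φ vanishes.
LHS = ∫_0^3 u(x) φ'(x) dx = ∫_0^3 (2*x^3 - 3*x^2 - 4*x + 6) dx. Term by term:
  ∫_0^3 2*x^3 dx = 81/2;  ∫_0^3 -3*x^2 dx = -27;  ∫_0^3 -4*x dx = -18;
  ∫_0^3 6 dx = 18.
Sum: 81/2 − 27 − 18 + 18 = 27/2.
So LHS = 27/2.
∫_0^3 v(x) φ(x) dx = ∫_0^3 (4*x^3 - 12*x^2) dx. Term by term:
  ∫_0^3 4*x^3 dx = 81;  ∫_0^3 -12*x^2 dx = -108.
Sum: 81 − 108 = -27.
So RHS = -∫_0^3 v(x) φ(x) dx = 27.
LHS − RHS = -27/2 ≠ 0, so the identity fails.
(For a valid weak derivative the identity must hold for EVERY test function, in particular this one. The failure shows v is NOT the weak derivative of u.)
Correct weak derivative would be u'(x) = -2*x.


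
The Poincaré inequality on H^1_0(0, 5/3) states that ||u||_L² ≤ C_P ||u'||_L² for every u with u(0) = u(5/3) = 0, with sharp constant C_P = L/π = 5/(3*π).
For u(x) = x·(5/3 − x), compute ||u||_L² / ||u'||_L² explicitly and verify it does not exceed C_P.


||u||_L² / ||u'||_L² = sqrt(10)/6 < C_P = 5/(3*π).

u(x) = x·(5/3 − x), so u'(x) = 5/3 - 2*x.
u(x) = x·(5/3 − x) vanishes at x = 0 and x = 5/3, so u ∈ H^1_0(0, 5/3). Differentiate via the product rule and integrate the resulting polynomials term by term.
  ∫_0^5/3 u² dx = ∫_0^5/3 (x^4 - 10*x^3/3 + 25*x^2/9) dx. Term by term:
    ∫_0^5/3 x^4 dx = 625/243;  ∫_0^5/3 -10*x^3/3 dx = -3125/486;  ∫_0^5/3 25*x^2/9 dx = 3125/729.
  Sum: 625/243 − 3125/486 + 3125/729 = 625/1458.
  ∫_0^5/3 (u')² dx = ∫_0^5/3 (4*x^2 - 20*x/3 + 25/9) dx. Term by term:
    ∫_0^5/3 4*x^2 dx = 500/81;  ∫_0^5/3 -20*x/3 dx = -250/27;  ∫_0^5/3 25/9 dx = 125/27.
  Sum: 500/81 − 250/27 + 125/27 = 125/81.
∫_0^5/3 u² dx = 625/1458, so ||u||_L² = 25*sqrt(2)/54.
∫_0^5/3 (u')² dx = 125/81, so ||u'||_L² = 5*sqrt(5)/9.
Ratio ||u||_L² / ||u'||_L² = sqrt(10)/6.
Sharp Poincaré constant on H^1_0(0, 5/3) is C_P = L/π = 5/(3*π), achieved by sin(3*π/5·x).
A polynomial bump cannot attain the sharp Poincaré constant (only the first sine eigenfunction does), so the ratio is strictly less than C_P, consistent with ||u||_L² ≤ C_P ||u'||_L².


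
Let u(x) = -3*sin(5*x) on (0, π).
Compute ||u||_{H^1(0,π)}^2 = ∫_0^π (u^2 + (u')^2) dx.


||u||_{H^1(0,π)}^2 = 117*π

u'(x) = -15*cos(5*x).
Expand u² and (u')² and integrate term by term on (0, π), using: for integers n ≥ 1, ∫_0^π sin²(nx) dx = ∫_0^π cos²(nx) dx = π/2; for n ≠ n', ∫_0^π sin(nx)sin(n'x) dx = ∫_0^π cos(nx)cos(n'x) dx = 0; and by product-to-sum, ∫_0^π sin(nx)cos(n'x) dx = ½∫_0^π [sin((n+n')x) + sin((n−n')x)] dx, which is 0 when n+n' is even and 2n/(n²−n'²) when n+n' is odd (it need not vanish on (0, π)).
  u² squared terms: (-3)²·∫sin(5x)² dx = 9·π/2 = 9*π/2.
  So ∫_0^π u² dx = 9*π/2.
  (u')² squared terms: (-15)²·∫cos(5x)² dx = 225·π/2 = 225*π/2.
  So ∫_0^π (u')² dx = 225*π/2.
||u||_{H^1}^2 = (9*π/2) + (225*π/2) = 117*π.


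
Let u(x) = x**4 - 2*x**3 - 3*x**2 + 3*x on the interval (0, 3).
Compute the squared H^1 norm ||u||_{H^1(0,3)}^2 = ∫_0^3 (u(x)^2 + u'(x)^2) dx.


||u||_{H^1}^2 = 432

The H^1 norm (squared) on an interval (0, L) is
  ||u||_{H^1}^2 = ∫_0^L u(x)^2 dx + ∫_0^L u'(x)^2 dx.
Compute u'(x) = 4*x**3 - 6*x**2 - 6*x + 3.
Then u(x)^2 = x**8 - 4*x**7 - 2*x**6 + 18*x**5 - 3*x**4 - 18*x**3 + 9*x**2 and u'(x)^2 = 16*x**6 - 48*x**5 - 12*x**4 + 96*x**3 - 36*x + 9.
Integrate each monomial from 0 to 3 using ∫_0^3 c·x^n dx = c·3^(n+1)/(n+1):
  ∫_0^3 u(x)^2 dx = ∫_0^3 (x^8 - 4*x^7 - 2*x^6 + 18*x^5 - 3*x^4 - 18*x^3 + 9*x^2) dx. Term by term:
    ∫_0^3 x^8 dx = 2187;  ∫_0^3 -4*x^7 dx = -6561/2;  ∫_0^3 -2*x^6 dx = -4374/7;
    ∫_0^3 18*x^5 dx = 2187;  ∫_0^3 -3*x^4 dx = -729/5;  ∫_0^3 -18*x^3 dx = -729/2;
    ∫_0^3 9*x^2 dx = 81.
  Sum: 2187 − 6561/2 − 4374/7 + 2187 − 729/5 − 729/2 + 81 = 1377/35.
  ∫_0^3 u'(x)^2 dx = ∫_0^3 (16*x^6 - 48*x^5 - 12*x^4 + 96*x^3 - 36*x + 9) dx. Term by term:
    ∫_0^3 16*x^6 dx = 34992/7;  ∫_0^3 -48*x^5 dx = -5832;  ∫_0^3 -12*x^4 dx = -2916/5;
    ∫_0^3 96*x^3 dx = 1944;  ∫_0^3 -36*x dx = -162;  ∫_0^3 9 dx = 27.
  Sum: 34992/7 − 5832 − 2916/5 + 1944 − 162 + 27 = 13743/35.
Adding: ||u||_{H^1}^2 = 1377/35 + 13743/35 = 432.


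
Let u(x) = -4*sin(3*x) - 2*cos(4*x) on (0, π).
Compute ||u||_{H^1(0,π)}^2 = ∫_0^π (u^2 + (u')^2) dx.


||u||_{H^1(0,π)}^2 = -1632/7 + 114*π

u'(x) = 8*sin(4*x) - 12*cos(3*x).
Expand u² and (u')² and integrate term by term on (0, π), using: for integers n ≥ 1, ∫_0^π sin²(nx) dx = ∫_0^π cos²(nx) dx = π/2; for n ≠ n', ∫_0^π sin(nx)sin(n'x) dx = ∫_0^π cos(nx)cos(n'x) dx = 0; and by product-to-sum, ∫_0^π sin(nx)cos(n'x) dx = ½∫_0^π [sin((n+n')x) + sin((n−n')x)] dx, which is 0 when n+n' is even and 2n/(n²−n'²) when n+n' is odd (it need not vanish on (0, π)).
  u² squared terms: (-4)²·∫sin(3x)² dx = 16·π/2 = 8*π;  (-2)²·∫cos(4x)² dx = 4·π/2 = 2*π.
  u² cross terms: 2·(-4)·(-2)·∫sin(3x)·cos(4x) dx = 16·(-6/7) = -96/7.
  So ∫_0^π u² dx = 8*π + 2*π − 96/7 = -96/7 + 10*π.
  (u')² squared terms: (-12)²·∫cos(3x)² dx = 144·π/2 = 72*π;  (8)²·∫sin(4x)² dx = 64·π/2 = 32*π.
  (u')² cross terms: 2·(-12)·(8)·∫cos(3x)·sin(4x) dx = -192·(8/7) = -1536/7.
  So ∫_0^π (u')² dx = 72*π + 32*π − 1536/7 = -1536/7 + 104*π.
||u||_{H^1}^2 = (-96/7 + 10*π) + (-1536/7 + 104*π) = -1632/7 + 114*π.


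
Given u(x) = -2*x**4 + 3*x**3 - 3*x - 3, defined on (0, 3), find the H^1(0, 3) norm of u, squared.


||u||_{H^1}^2 = 67608/7

The H^1 norm (squared) on an interval (0, L) is
  ||u||_{H^1}^2 = ∫_0^L u(x)^2 dx + ∫_0^L u'(x)^2 dx.
Compute u'(x) = -8*x**3 + 9*x**2 - 3.
Then u(x)^2 = 4*x**8 - 12*x**7 + 9*x**6 + 12*x**5 - 6*x**4 - 18*x**3 + 9*x**2 + 18*x + 9 and u'(x)^2 = 64*x**6 - 144*x**5 + 81*x**4 + 48*x**3 - 54*x**2 + 9.
Integrate each monomial from 0 to 3 using ∫_0^3 c·x^n dx = c·3^(n+1)/(n+1):
  ∫_0^3 u(x)^2 dx = ∫_0^3 (4*x^8 - 12*x^7 + 9*x^6 + 12*x^5 - 6*x^4 - 18*x^3 + 9*x^2 + 18*x + 9) dx. Term by term:
    ∫_0^3 4*x^8 dx = 8748;  ∫_0^3 -12*x^7 dx = -19683/2;  ∫_0^3 9*x^6 dx = 19683/7;
    ∫_0^3 12*x^5 dx = 1458;  ∫_0^3 -6*x^4 dx = -1458/5;  ∫_0^3 -18*x^3 dx = -729/2;
    ∫_0^3 9*x^2 dx = 81;  ∫_0^3 18*x dx = 81;  ∫_0^3 9 dx = 27.
  Sum: 8748 − 19683/2 + 19683/7 + 1458 − 1458/5 − 729/2 + 81 + 81 + 27 = 94824/35.
  ∫_0^3 u'(x)^2 dx = ∫_0^3 (64*x^6 - 144*x^5 + 81*x^4 + 48*x^3 - 54*x^2 + 9) dx. Term by term:
    ∫_0^3 64*x^6 dx = 139968/7;  ∫_0^3 -144*x^5 dx = -17496;  ∫_0^3 81*x^4 dx = 19683/5;
    ∫_0^3 48*x^3 dx = 972;  ∫_0^3 -54*x^2 dx = -486;  ∫_0^3 9 dx = 27.
  Sum: 139968/7 − 17496 + 19683/5 + 972 − 486 + 27 = 243216/35.
Adding: ||u||_{H^1}^2 = 94824/35 + 243216/35 = 67608/7.


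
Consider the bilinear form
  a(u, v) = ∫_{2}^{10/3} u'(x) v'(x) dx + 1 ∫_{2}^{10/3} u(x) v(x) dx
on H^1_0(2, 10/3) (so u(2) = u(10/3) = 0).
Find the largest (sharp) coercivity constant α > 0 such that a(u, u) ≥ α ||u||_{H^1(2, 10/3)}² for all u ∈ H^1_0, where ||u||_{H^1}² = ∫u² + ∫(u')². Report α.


α = 1

Coercivity of a(·,·) on H^1_0(2, 10/3) means a(u, u) ≥ α ||u||_{H^1}² for every u ∈ H^1_0.
The interval has length L = 4/3, and Poincaré/coercivity depend only on L. Here a(u, u) = ∫(u')² + (1)·∫u².
Here c = 1 ≥ 1, so a(u,u) = ∫(u')² + c∫u² ≥ ∫(u')² + ∫u² = ||u||_{H^1}², i.e. α = 1 works. No larger α is possible: a(u,u) ≥ α||u||_{H^1}² means (1−α)∫(u')² ≥ (α−c)∫u², and for the modes u_n = sin(nπ(x−x₀)/L) (x₀ the left endpoint) one has ∫u_n²/∫(u_n')² = (L/(nπ))² → 0, so a(u_n,u_n)/||u_n||_{H^1}² → 1. Hence the optimal constant is α = 1.
Therefore α = 1.


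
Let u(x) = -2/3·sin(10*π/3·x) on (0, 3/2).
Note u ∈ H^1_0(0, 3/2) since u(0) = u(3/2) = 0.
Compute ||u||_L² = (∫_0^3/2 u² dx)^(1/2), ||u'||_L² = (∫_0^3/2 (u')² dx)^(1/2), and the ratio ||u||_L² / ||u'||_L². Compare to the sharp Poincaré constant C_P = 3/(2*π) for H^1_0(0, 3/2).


||u||_L² / ||u'||_L² = 3/(10*π) < C_P = 3/(2*π).

u(x) = -2/3·sin(10*π/3·x), so u'(x) = -20*π*cos(10*π*x/3)/9.
Writing u(x) = A·sin(kπx/L) with A = -2/3 and k = 5, use ∫_0^L sin²(kπx/L) dx = L/2 and ∫_0^L cos²(kπx/L) dx = L/2.
u² = 4/9·sin²(10*π/3·x) and (u')² = 400*π^2/81·cos²(10*π/3·x), and each of sin², cos² integrates to L/2 = 3/4 over (0, 3/2).
∫_0^3/2 u² dx = 1/3, so ||u||_L² = sqrt(3)/3.
∫_0^3/2 (u')² dx = 100*π^2/27, so ||u'||_L² = 10*sqrt(3)*π/9.
Ratio ||u||_L² / ||u'||_L² = 3/(10*π).
Sharp Poincaré constant on H^1_0(0, 3/2) is C_P = L/π = 3/(2*π), achieved by sin(2*π/3·x).
This is the k = 5 harmonic; the ratio L/(kπ) is strictly less than C_P = L/π, consistent with the sharp inequality ||u||_L² ≤ C_P ||u'||_L².


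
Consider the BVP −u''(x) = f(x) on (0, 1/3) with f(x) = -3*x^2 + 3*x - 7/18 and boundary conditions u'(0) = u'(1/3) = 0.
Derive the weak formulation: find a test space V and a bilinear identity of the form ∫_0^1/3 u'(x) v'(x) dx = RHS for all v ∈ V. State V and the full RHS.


V = H^1(0, 1/3) (no boundary constraint on v; u is determined up to an additive constant); weak form: ∫_0^1/3 u'v' dx = ∫_0^1/3 (-3*x^2 + 3*x - 7/18) v dx for all v ∈ V.

Multiply both sides by a test function v and integrate from 0 to 1/3:
  ∫_0^1/3 −u''(x) v(x) dx = ∫_0^1/3 f(x) v(x) dx.
Integrate the LHS by parts once:
  ∫_0^1/3 −u'' v dx = −[u'(x) v(x)]_0^1/3 + ∫_0^1/3 u'(x) v'(x) dx.
Thus ∫_0^1/3 u'(x) v'(x) dx = ∫_0^1/3 f(x) v(x) dx + [u'(x) v(x)]_0^1/3.
Choose V so that boundary terms are either known or forced to vanish.
u has homogeneous Neumann: u'(0) = u'(1/3) = 0. So [u' v]_0^1/3 = 0·v(1/3) − 0·v(0) = 0 for any v; take V = H^1(0, 1/3).
Weak formulation: find u (satisfying any essential BC) such that ∫_0^1/3 u'(x) v'(x) dx = ∫_0^1/3 f v dx for all v ∈ V (homogeneous Neumann, so boundary terms vanish).
Substituting f(x) = -3*x^2 + 3*x - 7/18, the right-hand side is ∫_0^1/3 (-3*x^2 + 3*x - 7/18) v dx.
Compatibility check (pure Neumann): taking v ≡ 1 ∈ V gives 0 = ∫_0^1/3 f dx + (0) − (0), i.e. ∫_0^1/3 f dx must equal u'(0) − u'(1/3) = 0. Indeed ∫_0^1/3 (-3*x^2 + 3*x - 7/18) dx = 0, so the data are compatible. The solution is then unique only up to an additive constant (fix it e.g. by requiring ∫_0^1/3 u dx = 0).


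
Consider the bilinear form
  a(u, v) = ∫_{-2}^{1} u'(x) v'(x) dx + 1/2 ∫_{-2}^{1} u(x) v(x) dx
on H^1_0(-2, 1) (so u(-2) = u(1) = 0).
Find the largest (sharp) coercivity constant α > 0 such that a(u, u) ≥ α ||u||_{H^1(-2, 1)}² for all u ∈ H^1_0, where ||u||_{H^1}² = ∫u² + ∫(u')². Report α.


α = (9/2 + π^2)/(9 + π^2)

Coercivity of a(·,·) on H^1_0(-2, 1) means a(u, u) ≥ α ||u||_{H^1}² for every u ∈ H^1_0.
The interval has length L = 3, and Poincaré/coercivity depend only on L. Here a(u, u) = ∫(u')² + (1/2)·∫u².
Here 0 < c = 1/2 < 1. The condition a(u,u) ≥ α||u||_{H^1}² reads (1−α)∫(u')² ≥ (α−c)∫u². Any admissible α is ≤ 1 (rapidly oscillating u have ∫u²/∫(u')² → 0), and α = 1 would force 0 ≥ (1−c)∫u², impossible since c < 1; so 1−α > 0. By the sharp Poincaré inequality on H^1_0 of an interval of length L, ∫(u')² ≥ (π/L)²∫u² with equality for the first sine mode sin(π(x−x₀)/L) (x₀ the left endpoint), so the inequality holds for all u iff (1−α)(π/L)² ≥ α − c, i.e. α ≤ ((π/L)² + c)/((π/L)² + 1) = (1 + c(L/π)²)/(1 + (L/π)²). With (π/L)² = π^2/9 and c = 1/2, the largest admissible constant is α = ((π/L)² + c)/((π/L)² + 1).
Simplifying, α = (9/2 + π^2)/(9 + π^2).


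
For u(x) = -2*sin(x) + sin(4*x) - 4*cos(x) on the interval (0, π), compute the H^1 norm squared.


||u||_{H^1(0,π)}^2 = -128/15 + 57*π/2

u'(x) = 4*sin(x) - 2*cos(x) + 4*cos(4*x).
Expand u² and (u')² and integrate term by term on (0, π), using: for integers n ≥ 1, ∫_0^π sin²(nx) dx = ∫_0^π cos²(nx) dx = π/2; for n ≠ n', ∫_0^π sin(nx)sin(n'x) dx = ∫_0^π cos(nx)cos(n'x) dx = 0; and by product-to-sum, ∫_0^π sin(nx)cos(n'x) dx = ½∫_0^π [sin((n+n')x) + sin((n−n')x)] dx, which is 0 when n+n' is even and 2n/(n²−n'²) when n+n' is odd (it need not vanish on (0, π)).
  u² squared terms: (-4)²·∫cos(x)² dx = 16·π/2 = 8*π;  (-2)²·∫sin(x)² dx = 4·π/2 = 2*π;  (1)²·∫sin(4x)² dx = 1·π/2 = π/2.
  u² cross terms: 2·(-4)·(-2)·∫cos(x)·sin(x) dx = 16·(0) = 0;  2·(-4)·(1)·∫cos(x)·sin(4x) dx = -8·(8/15) = -64/15;  2·(-2)·(1)·∫sin(x)·sin(4x) dx = -4·(0) = 0.
  So ∫_0^π u² dx = 8*π + 2*π + π/2 + 0 − 64/15 + 0 = -64/15 + 21*π/2.
  (u')² squared terms: (-2)²·∫cos(x)² dx = 4·π/2 = 2*π;  (4)²·∫cos(4x)² dx = 16·π/2 = 8*π;  (4)²·∫sin(x)² dx = 16·π/2 = 8*π.
  (u')² cross terms: 2·(-2)·(4)·∫cos(x)·cos(4x) dx = -16·(0) = 0;  2·(-2)·(4)·∫cos(x)·sin(x) dx = -16·(0) = 0;  2·(4)·(4)·∫cos(4x)·sin(x) dx = 32·(-2/15) = -64/15.
  So ∫_0^π (u')² dx = 2*π + 8*π + 8*π + 0 + 0 − 64/15 = -64/15 + 18*π.
||u||_{H^1}^2 = (-64/15 + 21*π/2) + (-64/15 + 18*π) = -128/15 + 57*π/2.


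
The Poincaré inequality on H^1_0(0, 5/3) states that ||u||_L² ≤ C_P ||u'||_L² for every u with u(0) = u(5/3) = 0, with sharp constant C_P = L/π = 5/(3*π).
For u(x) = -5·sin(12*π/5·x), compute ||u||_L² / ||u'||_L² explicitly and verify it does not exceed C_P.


||u||_L² / ||u'||_L² = 5/(12*π) < C_P = 5/(3*π).

u(x) = -5·sin(12*π/5·x), so u'(x) = -12*π*cos(12*π*x/5).
Writing u(x) = A·sin(kπx/L) with A = -5 and k = 4, use ∫_0^L sin²(kπx/L) dx = L/2 and ∫_0^L cos²(kπx/L) dx = L/2.
u² = 25·sin²(12*π/5·x) and (u')² = 144*π^2·cos²(12*π/5·x), and each of sin², cos² integrates to L/2 = 5/6 over (0, 5/3).
∫_0^5/3 u² dx = 125/6, so ||u||_L² = 5*sqrt(30)/6.
∫_0^5/3 (u')² dx = 120*π^2, so ||u'||_L² = 2*sqrt(30)*π.
Ratio ||u||_L² / ||u'||_L² = 5/(12*π).
Sharp Poincaré constant on H^1_0(0, 5/3) is C_P = L/π = 5/(3*π), achieved by sin(3*π/5·x).
This is the k = 4 harmonic; the ratio L/(kπ) is strictly less than C_P = L/π, consistent with the sharp inequality ||u||_L² ≤ C_P ||u'||_L².


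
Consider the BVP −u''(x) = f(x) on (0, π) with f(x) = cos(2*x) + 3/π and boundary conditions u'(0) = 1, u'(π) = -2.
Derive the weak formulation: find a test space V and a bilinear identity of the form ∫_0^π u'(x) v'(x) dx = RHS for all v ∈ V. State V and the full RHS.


V = H^1(0, π) (v unrestricted at boundary; u is determined up to an additive constant); weak form: ∫_0^π u'v' dx = ∫_0^π (cos(2*x) + 3/π) v dx − 2·v(π) − v(0) for all v ∈ V.

Multiply both sides by a test function v and integrate from 0 to π:
  ∫_0^π −u''(x) v(x) dx = ∫_0^π f(x) v(x) dx.
Integrate the LHS by parts once:
  ∫_0^π −u'' v dx = −[u'(x) v(x)]_0^π + ∫_0^π u'(x) v'(x) dx.
Thus ∫_0^π u'(x) v'(x) dx = ∫_0^π f(x) v(x) dx + [u'(x) v(x)]_0^π.
Choose V so that boundary terms are either known or forced to vanish.
u has inhomogeneous Neumann u'(0) = 1, u'(π) = -2. [u' v]_0^π = (-2)·v(π) − (1)·v(0) = − 2·v(π) − v(0). Take V = H^1(0, π); boundary term becomes part of RHS.
Weak formulation: find u (satisfying any essential BC) such that ∫_0^π u'(x) v'(x) dx = ∫_0^π f v dx − 2·v(π) − v(0) for all v ∈ V (Neumann data are natural BCs: they enter the RHS as boundary terms).
Substituting f(x) = cos(2*x) + 3/π, the right-hand side is ∫_0^π (cos(2*x) + 3/π) v dx − 2·v(π) − v(0).
Compatibility check (pure Neumann): taking v ≡ 1 ∈ V gives 0 = ∫_0^π f dx + (-2) − (1), i.e. ∫_0^π f dx must equal u'(0) − u'(π) = 3. Indeed ∫_0^π (cos(2*x) + 3/π) dx = 3, so the data are compatible. The solution is then unique only up to an additive constant (fix it e.g. by requiring ∫_0^π u dx = 0).


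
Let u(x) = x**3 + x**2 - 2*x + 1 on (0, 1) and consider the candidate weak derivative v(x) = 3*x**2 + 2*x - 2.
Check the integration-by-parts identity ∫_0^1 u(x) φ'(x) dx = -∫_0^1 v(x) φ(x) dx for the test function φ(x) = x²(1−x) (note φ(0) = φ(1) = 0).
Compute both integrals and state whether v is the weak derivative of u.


LHS = -1/30, RHS = -1/30. Yes, v = u' weakly.

u(x) = x**3 + x**2 - 2*x + 1, classical derivative u'(x) = 3*x**2 + 2*x - 2.
φ(x) = x²(1−x), so φ'(x) = x*(2 - 3*x).
Note φ(0) = φ(1) = 0, so the boundary term u·φ vanishes.
LHS = ∫_0^1 u(x) φ'(x) dx = ∫_0^1 (-3*x^5 - x^4 + 8*x^3 - 7*x^2 + 2*x) dx. Term by term:
  ∫_0^1 -3*x^5 dx = -1/2;  ∫_0^1 -x^4 dx = -1/5;  ∫_0^1 8*x^3 dx = 2;
  ∫_0^1 -7*x^2 dx = -7/3;  ∫_0^1 2*x dx = 1.
Sum: -1/2 − 1/5 + 2 − 7/3 + 1 = -1/30.
So LHS = -1/30.
∫_0^1 v(x) φ(x) dx = ∫_0^1 (-3*x^5 + x^4 + 4*x^3 - 2*x^2) dx. Term by term:
  ∫_0^1 -3*x^5 dx = -1/2;  ∫_0^1 x^4 dx = 1/5;  ∫_0^1 4*x^3 dx = 1;
  ∫_0^1 -2*x^2 dx = -2/3.
Sum: -1/2 + 1/5 + 1 − 2/3 = 1/30.
So RHS = -∫_0^1 v(x) φ(x) dx = -1/30.
LHS = RHS, so the identity holds for this test φ.
Moreover u is smooth here and v(x) = u'(x) = 3*x**2 + 2*x - 2 pointwise, so the identity holds for every test function. Hence v is the weak derivative of u.


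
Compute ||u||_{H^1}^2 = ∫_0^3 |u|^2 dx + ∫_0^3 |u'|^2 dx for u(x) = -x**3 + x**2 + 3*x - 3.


||u||_{H^1}^2 = 6714/35

The H^1 norm (squared) on an interval (0, L) is
  ||u||_{H^1}^2 = ∫_0^L u(x)^2 dx + ∫_0^L u'(x)^2 dx.
Compute u'(x) = -3*x**2 + 2*x + 3.
Then u(x)^2 = x**6 - 2*x**5 - 5*x**4 + 12*x**3 + 3*x**2 - 18*x + 9 and u'(x)^2 = 9*x**4 - 12*x**3 - 14*x**2 + 12*x + 9.
Integrate each monomial from 0 to 3 using ∫_0^3 c·x^n dx = c·3^(n+1)/(n+1):
  ∫_0^3 u(x)^2 dx = ∫_0^3 (x^6 - 2*x^5 - 5*x^4 + 12*x^3 + 3*x^2 - 18*x + 9) dx. Term by term:
    ∫_0^3 x^6 dx = 2187/7;  ∫_0^3 -2*x^5 dx = -243;  ∫_0^3 -5*x^4 dx = -243;
    ∫_0^3 12*x^3 dx = 243;  ∫_0^3 3*x^2 dx = 27;  ∫_0^3 -18*x dx = -81;
    ∫_0^3 9 dx = 27.
  Sum: 2187/7 − 243 − 243 + 243 + 27 − 81 + 27 = 297/7.
  ∫_0^3 u'(x)^2 dx = ∫_0^3 (9*x^4 - 12*x^3 - 14*x^2 + 12*x + 9) dx. Term by term:
    ∫_0^3 9*x^4 dx = 2187/5;  ∫_0^3 -12*x^3 dx = -243;  ∫_0^3 -14*x^2 dx = -126;
    ∫_0^3 12*x dx = 54;  ∫_0^3 9 dx = 27.
  Sum: 2187/5 − 243 − 126 + 54 + 27 = 747/5.
Adding: ||u||_{H^1}^2 = 297/7 + 747/5 = 6714/35.


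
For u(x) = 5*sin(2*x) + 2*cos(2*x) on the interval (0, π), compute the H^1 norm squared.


||u||_{H^1(0,π)}^2 = 145*π/2

u'(x) = -4*sin(2*x) + 10*cos(2*x).
Expand u² and (u')² and integrate term by term on (0, π), using: for integers n ≥ 1, ∫_0^π sin²(nx) dx = ∫_0^π cos²(nx) dx = π/2; for n ≠ n', ∫_0^π sin(nx)sin(n'x) dx = ∫_0^π cos(nx)cos(n'x) dx = 0; and by product-to-sum, ∫_0^π sin(nx)cos(n'x) dx = ½∫_0^π [sin((n+n')x) + sin((n−n')x)] dx, which is 0 when n+n' is even and 2n/(n²−n'²) when n+n' is odd (it need not vanish on (0, π)).
  u² squared terms: (2)²·∫cos(2x)² dx = 4·π/2 = 2*π;  (5)²·∫sin(2x)² dx = 25·π/2 = 25*π/2.
  u² cross terms: 2·(2)·(5)·∫cos(2x)·sin(2x) dx = 20·(0) = 0.
  So ∫_0^π u² dx = 2*π + 25*π/2 + 0 = 29*π/2.
  (u')² squared terms: (-4)²·∫sin(2x)² dx = 16·π/2 = 8*π;  (10)²·∫cos(2x)² dx = 100·π/2 = 50*π.
  (u')² cross terms: 2·(-4)·(10)·∫sin(2x)·cos(2x) dx = -80·(0) = 0.
  So ∫_0^π (u')² dx = 8*π + 50*π + 0 = 58*π.
||u||_{H^1}^2 = (29*π/2) + (58*π) = 145*π/2.


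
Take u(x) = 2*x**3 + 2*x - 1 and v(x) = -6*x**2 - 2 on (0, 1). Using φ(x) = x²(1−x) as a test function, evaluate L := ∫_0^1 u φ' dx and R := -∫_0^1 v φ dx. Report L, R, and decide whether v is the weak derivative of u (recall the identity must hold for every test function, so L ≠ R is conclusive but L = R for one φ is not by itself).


LHS = -11/30, RHS = 11/30. No, v is not the weak derivative of u.

u(x) = 2*x**3 + 2*x - 1, classical derivative u'(x) = 6*x**2 + 2.
φ(x) = x²(1−x), so φ'(x) = x*(2 - 3*x).
Note φ(0) = φ(1) = 0, so the boundary term u·φ vanishes.
LHS = ∫_0^1 u(x) φ'(x) dx = ∫_0^1 (-6*x^5 + 4*x^4 - 6*x^3 + 7*x^2 - 2*x) dx. Term by term:
  ∫_0^1 -6*x^5 dx = -1;  ∫_0^1 4*x^4 dx = 4/5;  ∫_0^1 -6*x^3 dx = -3/2;
  ∫_0^1 7*x^2 dx = 7/3;  ∫_0^1 -2*x dx = -1.
Sum: -1 + 4/5 − 3/2 + 7/3 − 1 = -11/30.
So LHS = -11/30.
∫_0^1 v(x) φ(x) dx = ∫_0^1 (6*x^5 - 6*x^4 + 2*x^3 - 2*x^2) dx. Term by term:
  ∫_0^1 6*x^5 dx = 1;  ∫_0^1 -6*x^4 dx = -6/5;  ∫_0^1 2*x^3 dx = 1/2;
  ∫_0^1 -2*x^2 dx = -2/3.
Sum: 1 − 6/5 + 1/2 − 2/3 = -11/30.
So RHS = -∫_0^1 v(x) φ(x) dx = 11/30.
LHS − RHS = -11/15 ≠ 0, so the identity fails.
(For a valid weak derivative the identity must hold for EVERY test function, in particular this one. The failure shows v is NOT the weak derivative of u.)
Correct weak derivative would be u'(x) = 6*x**2 + 2.


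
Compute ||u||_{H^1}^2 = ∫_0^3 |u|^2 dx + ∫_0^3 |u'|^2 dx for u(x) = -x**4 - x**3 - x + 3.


||u||_{H^1}^2 = 354117/28

The H^1 norm (squared) on an interval (0, L) is
  ||u||_{H^1}^2 = ∫_0^L u(x)^2 dx + ∫_0^L u'(x)^2 dx.
Compute u'(x) = -4*x**3 - 3*x**2 - 1.
Then u(x)^2 = x**8 + 2*x**7 + x**6 + 2*x**5 - 4*x**4 - 6*x**3 + x**2 - 6*x + 9 and u'(x)^2 = 16*x**6 + 24*x**5 + 9*x**4 + 8*x**3 + 6*x**2 + 1.
Integrate each monomial from 0 to 3 using ∫_0^3 c·x^n dx = c·3^(n+1)/(n+1):
  ∫_0^3 u(x)^2 dx = ∫_0^3 (x^8 + 2*x^7 + x^6 + 2*x^5 - 4*x^4 - 6*x^3 + x^2 - 6*x + 9) dx. Term by term:
    ∫_0^3 x^8 dx = 2187;  ∫_0^3 2*x^7 dx = 6561/4;  ∫_0^3 x^6 dx = 2187/7;
    ∫_0^3 2*x^5 dx = 243;  ∫_0^3 -4*x^4 dx = -972/5;  ∫_0^3 -6*x^3 dx = -243/2;
    ∫_0^3 x^2 dx = 9;  ∫_0^3 -6*x dx = -27;  ∫_0^3 9 dx = 27.
  Sum: 2187 + 6561/4 + 2187/7 + 243 − 972/5 − 243/2 + 9 − 27 + 27 = 570609/140.
  ∫_0^3 u'(x)^2 dx = ∫_0^3 (16*x^6 + 24*x^5 + 9*x^4 + 8*x^3 + 6*x^2 + 1) dx. Term by term:
    ∫_0^3 16*x^6 dx = 34992/7;  ∫_0^3 24*x^5 dx = 2916;  ∫_0^3 9*x^4 dx = 2187/5;
    ∫_0^3 8*x^3 dx = 162;  ∫_0^3 6*x^2 dx = 54;  ∫_0^3 1 dx = 3.
  Sum: 34992/7 + 2916 + 2187/5 + 162 + 54 + 3 = 299994/35.
Adding: ||u||_{H^1}^2 = 570609/140 + 299994/35 = 354117/28.


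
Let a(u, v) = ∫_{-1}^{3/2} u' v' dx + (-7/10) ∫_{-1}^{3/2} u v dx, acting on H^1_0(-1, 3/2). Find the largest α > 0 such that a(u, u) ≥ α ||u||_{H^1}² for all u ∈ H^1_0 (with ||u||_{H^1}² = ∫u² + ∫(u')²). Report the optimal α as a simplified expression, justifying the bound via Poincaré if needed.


α = (-35 + 8*π^2)/(2*(25 + 4*π^2))

Coercivity of a(·,·) on H^1_0(-1, 3/2) means a(u, u) ≥ α ||u||_{H^1}² for every u ∈ H^1_0.
The interval has length L = 5/2, and Poincaré/coercivity depend only on L. Here a(u, u) = ∫(u')² + (-7/10)·∫u².
Here c = -7/10 < 0 with |c| < (π/L)² = 4*π^2/25, so coercivity still holds. The condition a(u,u) ≥ α||u||_{H^1}² reads (1−α)∫(u')² ≥ (α−c)∫u². Any admissible α is ≤ 1 (rapidly oscillating u have ∫u²/∫(u')² → 0), and α = 1 would force 0 ≥ (1−c)∫u², impossible since c < 1; so 1−α > 0. By the sharp Poincaré inequality on H^1_0 of an interval of length L, ∫(u')² ≥ (π/L)²∫u² with equality for the first sine mode sin(π(x−x₀)/L) (x₀ the left endpoint), so the inequality holds for all u iff (1−α)(π/L)² ≥ α − c, i.e. α ≤ ((π/L)² + c)/((π/L)² + 1) = (1 + c(L/π)²)/(1 + (L/π)²). (Direct route, valid since c ≤ 0: Poincaré gives c∫u² ≥ c(L/π)²∫(u')², so a(u,u) ≥ (1 + c(L/π)²)∫(u')², while ||u||_{H^1}² ≤ (1 + (L/π)²)∫(u')²; dividing yields the same α.) With (π/L)² = 4*π^2/25 and c = -7/10, the largest admissible constant is α = ((π/L)² + c)/((π/L)² + 1).
Simplifying, α = (-35 + 8*π^2)/(2*(25 + 4*π^2)).


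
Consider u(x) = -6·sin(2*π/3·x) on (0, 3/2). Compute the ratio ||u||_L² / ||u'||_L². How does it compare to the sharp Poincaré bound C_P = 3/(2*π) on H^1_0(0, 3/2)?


||u||_L² / ||u'||_L² = 3/(2*π) = C_P.

u(x) = -6·sin(2*π/3·x), so u'(x) = -4*π*cos(2*π*x/3).
Writing u(x) = A·sin(kπx/L) with A = -6 and k = 1, use ∫_0^L sin²(kπx/L) dx = L/2 and ∫_0^L cos²(kπx/L) dx = L/2.
u² = 36·sin²(2*π/3·x) and (u')² = 16*π^2·cos²(2*π/3·x), and each of sin², cos² integrates to L/2 = 3/4 over (0, 3/2).
∫_0^3/2 u² dx = 27, so ||u||_L² = 3*sqrt(3).
∫_0^3/2 (u')² dx = 12*π^2, so ||u'||_L² = 2*sqrt(3)*π.
Ratio ||u||_L² / ||u'||_L² = 3/(2*π).
Sharp Poincaré constant on H^1_0(0, 3/2) is C_P = L/π = 3/(2*π), achieved by sin(2*π/3·x).
This is the k = 1 eigenfunction (up to amplitude), so the ratio equals the sharp Poincaré constant exactly.


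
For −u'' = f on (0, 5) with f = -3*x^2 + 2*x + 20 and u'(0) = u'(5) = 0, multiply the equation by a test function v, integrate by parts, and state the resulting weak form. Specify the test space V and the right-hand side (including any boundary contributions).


V = H^1(0, 5) (no boundary constraint on v; u is determined up to an additive constant); weak form: ∫_0^5 u'v' dx = ∫_0^5 (-3*x^2 + 2*x + 20) v dx for all v ∈ V.

Multiply both sides by a test function v and integrate from 0 to 5:
  ∫_0^5 −u''(x) v(x) dx = ∫_0^5 f(x) v(x) dx.
Integrate the LHS by parts once:
  ∫_0^5 −u'' v dx = −[u'(x) v(x)]_0^5 + ∫_0^5 u'(x) v'(x) dx.
Thus ∫_0^5 u'(x) v'(x) dx = ∫_0^5 f(x) v(x) dx + [u'(x) v(x)]_0^5.
Choose V so that boundary terms are either known or forced to vanish.
u has homogeneous Neumann: u'(0) = u'(5) = 0. So [u' v]_0^5 = 0·v(5) − 0·v(0) = 0 for any v; take V = H^1(0, 5).
Weak formulation: find u (satisfying any essential BC) such that ∫_0^5 u'(x) v'(x) dx = ∫_0^5 f v dx for all v ∈ V (homogeneous Neumann, so boundary terms vanish).
Substituting f(x) = -3*x^2 + 2*x + 20, the right-hand side is ∫_0^5 (-3*x^2 + 2*x + 20) v dx.
Compatibility check (pure Neumann): taking v ≡ 1 ∈ V gives 0 = ∫_0^5 f dx + (0) − (0), i.e. ∫_0^5 f dx must equal u'(0) − u'(5) = 0. Indeed ∫_0^5 (-3*x^2 + 2*x + 20) dx = 0, so the data are compatible. The solution is then unique only up to an additive constant (fix it e.g. by requiring ∫_0^5 u dx = 0).


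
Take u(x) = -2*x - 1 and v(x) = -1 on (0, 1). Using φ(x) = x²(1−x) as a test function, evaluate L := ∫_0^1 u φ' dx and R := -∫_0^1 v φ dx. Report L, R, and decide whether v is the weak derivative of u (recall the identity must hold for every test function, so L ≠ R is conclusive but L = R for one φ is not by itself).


LHS = 1/6, RHS = 1/12. No, v is not the weak derivative of u.

u(x) = -2*x - 1, classical derivative u'(x) = -2.
φ(x) = x²(1−x), so φ'(x) = x*(2 - 3*x).
Note φ(0) = φ(1) = 0, so the boundary term u·φ vanishes.
LHS = ∫_0^1 u(x) φ'(x) dx = ∫_0^1 (6*x^3 - x^2 - 2*x) dx. Term by term:
  ∫_0^1 6*x^3 dx = 3/2;  ∫_0^1 -x^2 dx = -1/3;  ∫_0^1 -2*x dx = -1.
Sum: 3/2 − 1/3 − 1 = 1/6.
So LHS = 1/6.
∫_0^1 v(x) φ(x) dx = ∫_0^1 (x^3 - x^2) dx. Term by term:
  ∫_0^1 x^3 dx = 1/4;  ∫_0^1 -x^2 dx = -1/3.
Sum: 1/4 − 1/3 = -1/12.
So RHS = -∫_0^1 v(x) φ(x) dx = 1/12.
LHS − RHS = 1/12 ≠ 0, so the identity fails.
(For a valid weak derivative the identity must hold for EVERY test function, in particular this one. The failure shows v is NOT the weak derivative of u.)
Correct weak derivative would be u'(x) = -2.


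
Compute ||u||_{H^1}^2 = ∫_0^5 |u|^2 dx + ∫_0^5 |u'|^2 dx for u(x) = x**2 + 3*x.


||u||_{H^1}^2 = 13795/6

The H^1 norm (squared) on an interval (0, L) is
  ||u||_{H^1}^2 = ∫_0^L u(x)^2 dx + ∫_0^L u'(x)^2 dx.
Compute u'(x) = 2*x + 3.
Then u(x)^2 = x**4 + 6*x**3 + 9*x**2 and u'(x)^2 = 4*x**2 + 12*x + 9.
Integrate each monomial from 0 to 5 using ∫_0^5 c·x^n dx = c·5^(n+1)/(n+1):
  ∫_0^5 u(x)^2 dx = ∫_0^5 (x^4 + 6*x^3 + 9*x^2) dx. Term by term:
    ∫_0^5 x^4 dx = 625;  ∫_0^5 6*x^3 dx = 1875/2;  ∫_0^5 9*x^2 dx = 375.
  Sum: 625 + 1875/2 + 375 = 3875/2.
  ∫_0^5 u'(x)^2 dx = ∫_0^5 (4*x^2 + 12*x + 9) dx. Term by term:
    ∫_0^5 4*x^2 dx = 500/3;  ∫_0^5 12*x dx = 150;  ∫_0^5 9 dx = 45.
  Sum: 500/3 + 150 + 45 = 1085/3.
Adding: ||u||_{H^1}^2 = 3875/2 + 1085/3 = 13795/6.


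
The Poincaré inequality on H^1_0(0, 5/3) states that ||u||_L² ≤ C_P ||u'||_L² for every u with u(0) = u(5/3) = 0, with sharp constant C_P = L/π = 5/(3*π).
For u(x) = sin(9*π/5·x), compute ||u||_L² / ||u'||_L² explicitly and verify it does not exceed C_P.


||u||_L² / ||u'||_L² = 5/(9*π) < C_P = 5/(3*π).

u(x) = sin(9*π/5·x), so u'(x) = 9*π*cos(9*π*x/5)/5.
Writing u(x) = A·sin(kπx/L) with A = 1 and k = 3, use ∫_0^L sin²(kπx/L) dx = L/2 and ∫_0^L cos²(kπx/L) dx = L/2.
u² = 1·sin²(9*π/5·x) and (u')² = 81*π^2/25·cos²(9*π/5·x), and each of sin², cos² integrates to L/2 = 5/6 over (0, 5/3).
∫_0^5/3 u² dx = 5/6, so ||u||_L² = sqrt(30)/6.
∫_0^5/3 (u')² dx = 27*π^2/10, so ||u'||_L² = 3*sqrt(30)*π/10.
Ratio ||u||_L² / ||u'||_L² = 5/(9*π).
Sharp Poincaré constant on H^1_0(0, 5/3) is C_P = L/π = 5/(3*π), achieved by sin(3*π/5·x).
This is the k = 3 harmonic; the ratio L/(kπ) is strictly less than C_P = L/π, consistent with the sharp inequality ||u||_L² ≤ C_P ||u'||_L².


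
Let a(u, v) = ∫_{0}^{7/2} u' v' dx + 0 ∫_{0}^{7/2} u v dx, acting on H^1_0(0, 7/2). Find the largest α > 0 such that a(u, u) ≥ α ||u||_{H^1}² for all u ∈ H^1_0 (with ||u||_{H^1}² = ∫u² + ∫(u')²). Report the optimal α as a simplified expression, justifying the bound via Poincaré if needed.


α = 4*π^2/(4*π^2 + 49)

Coercivity of a(·,·) on H^1_0(0, 7/2) means a(u, u) ≥ α ||u||_{H^1}² for every u ∈ H^1_0.
The interval has length L = 7/2, and Poincaré/coercivity depend only on L. Here a(u, u) = ∫(u')² + (0)·∫u².
Here c = 0, so a(u,u) = ∫(u')² alone. The condition a(u,u) ≥ α||u||_{H^1}² reads (1−α)∫(u')² ≥ (α−c)∫u². Any admissible α is ≤ 1 (rapidly oscillating u have ∫u²/∫(u')² → 0), and α = 1 would force 0 ≥ (1−c)∫u², impossible since c < 1; so 1−α > 0. By the sharp Poincaré inequality on H^1_0 of an interval of length L, ∫(u')² ≥ (π/L)²∫u² with equality for the first sine mode sin(π(x−x₀)/L) (x₀ the left endpoint), so the inequality holds for all u iff (1−α)(π/L)² ≥ α − c, i.e. α ≤ ((π/L)² + c)/((π/L)² + 1) = (1 + c(L/π)²)/(1 + (L/π)²). (Direct route, valid since c ≤ 0: Poincaré gives c∫u² ≥ c(L/π)²∫(u')², so a(u,u) ≥ (1 + c(L/π)²)∫(u')², while ||u||_{H^1}² ≤ (1 + (L/π)²)∫(u')²; dividing yields the same α.) With (π/L)² = 4*π^2/49 and c = 0, the largest admissible constant is α = ((π/L)² + c)/((π/L)² + 1).
Simplifying, α = 4*π^2/(4*π^2 + 49).


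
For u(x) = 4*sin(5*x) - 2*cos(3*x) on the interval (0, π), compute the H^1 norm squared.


||u||_{H^1(0,π)}^2 = 228*π

u'(x) = 6*sin(3*x) + 20*cos(5*x).
Expand u² and (u')² and integrate term by term on (0, π), using: for integers n ≥ 1, ∫_0^π sin²(nx) dx = ∫_0^π cos²(nx) dx = π/2; for n ≠ n', ∫_0^π sin(nx)sin(n'x) dx = ∫_0^π cos(nx)cos(n'x) dx = 0; and by product-to-sum, ∫_0^π sin(nx)cos(n'x) dx = ½∫_0^π [sin((n+n')x) + sin((n−n')x)] dx, which is 0 when n+n' is even and 2n/(n²−n'²) when n+n' is odd (it need not vanish on (0, π)).
  u² squared terms: (-2)²·∫cos(3x)² dx = 4·π/2 = 2*π;  (4)²·∫sin(5x)² dx = 16·π/2 = 8*π.
  u² cross terms: 2·(-2)·(4)·∫cos(3x)·sin(5x) dx = -16·(0) = 0.
  So ∫_0^π u² dx = 2*π + 8*π + 0 = 10*π.
  (u')² squared terms: (6)²·∫sin(3x)² dx = 36·π/2 = 18*π;  (20)²·∫cos(5x)² dx = 400·π/2 = 200*π.
  (u')² cross terms: 2·(6)·(20)·∫sin(3x)·cos(5x) dx = 240·(0) = 0.
  So ∫_0^π (u')² dx = 18*π + 200*π + 0 = 218*π.
||u||_{H^1}^2 = (10*π) + (218*π) = 228*π.


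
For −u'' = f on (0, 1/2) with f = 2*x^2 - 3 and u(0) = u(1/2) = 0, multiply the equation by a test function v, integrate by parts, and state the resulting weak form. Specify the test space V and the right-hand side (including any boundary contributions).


V = H^1_0(0, 1/2) (so v(0) = v(1/2) = 0); weak form: ∫_0^1/2 u'v' dx = ∫_0^1/2 (2*x^2 - 3) v dx for all v ∈ V.

Multiply both sides by a test function v and integrate from 0 to 1/2:
  ∫_0^1/2 −u''(x) v(x) dx = ∫_0^1/2 f(x) v(x) dx.
Integrate the LHS by parts once:
  ∫_0^1/2 −u'' v dx = −[u'(x) v(x)]_0^1/2 + ∫_0^1/2 u'(x) v'(x) dx.
Thus ∫_0^1/2 u'(x) v'(x) dx = ∫_0^1/2 f(x) v(x) dx + [u'(x) v(x)]_0^1/2.
Choose V so that boundary terms are either known or forced to vanish.
u is Dirichlet: u(0) = u(1/2) = 0. Let V = H^1_0(0, 1/2); then v(0) = v(1/2) = 0, and [u' v]_0^1/2 = 0.
Weak formulation: find u (satisfying any essential BC) such that ∫_0^1/2 u'(x) v'(x) dx = ∫_0^1/2 f v dx for all v ∈ V.
Substituting f(x) = 2*x^2 - 3, the right-hand side is ∫_0^1/2 (2*x^2 - 3) v dx.


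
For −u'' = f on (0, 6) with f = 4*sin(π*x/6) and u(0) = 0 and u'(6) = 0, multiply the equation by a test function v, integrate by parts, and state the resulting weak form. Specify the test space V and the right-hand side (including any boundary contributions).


V = {v ∈ H^1(0, 6) : v(0) = 0} (test functions vanish at x = 0 where u is specified); weak form: ∫_0^6 u'v' dx = ∫_0^6 (4*sin(π*x/6)) v dx for all v ∈ V.

Multiply both sides by a test function v and integrate from 0 to 6:
  ∫_0^6 −u''(x) v(x) dx = ∫_0^6 f(x) v(x) dx.
Integrate the LHS by parts once:
  ∫_0^6 −u'' v dx = −[u'(x) v(x)]_0^6 + ∫_0^6 u'(x) v'(x) dx.
Thus ∫_0^6 u'(x) v'(x) dx = ∫_0^6 f(x) v(x) dx + [u'(x) v(x)]_0^6.
Choose V so that boundary terms are either known or forced to vanish.
Mixed BC: u(0) = 0 (Dirichlet) and u'(6) = 0 (Neumann). Define V = {v ∈ H^1(0, 6) : v(0) = 0}. Then [u' v]_0^6 = u'(6)·v(6) − u'(0)·0 = 0.
Weak formulation: find u (satisfying any essential BC) such that ∫_0^6 u'(x) v'(x) dx = ∫_0^6 f v dx for all v ∈ V (Dirichlet at 0 absorbed into V; the Neumann datum at x = 6 is zero, so no boundary term remains).
Substituting f(x) = 4*sin(π*x/6), the right-hand side is ∫_0^6 (4*sin(π*x/6)) v dx.


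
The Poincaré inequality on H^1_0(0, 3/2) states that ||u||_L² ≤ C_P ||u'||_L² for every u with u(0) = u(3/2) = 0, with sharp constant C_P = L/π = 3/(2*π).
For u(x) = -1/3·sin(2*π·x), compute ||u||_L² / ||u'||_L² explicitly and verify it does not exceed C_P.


||u||_L² / ||u'||_L² = 1/(2*π) < C_P = 3/(2*π).

u(x) = -1/3·sin(2*π·x), so u'(x) = -2*π*cos(2*π*x)/3.
Writing u(x) = A·sin(kπx/L) with A = -1/3 and k = 3, use ∫_0^L sin²(kπx/L) dx = L/2 and ∫_0^L cos²(kπx/L) dx = L/2.
u² = 1/9·sin²(2*π·x) and (u')² = 4*π^2/9·cos²(2*π·x), and each of sin², cos² integrates to L/2 = 3/4 over (0, 3/2).
∫_0^3/2 u² dx = 1/12, so ||u||_L² = sqrt(3)/6.
∫_0^3/2 (u')² dx = π^2/3, so ||u'||_L² = sqrt(3)*π/3.
Ratio ||u||_L² / ||u'||_L² = 1/(2*π).
Sharp Poincaré constant on H^1_0(0, 3/2) is C_P = L/π = 3/(2*π), achieved by sin(2*π/3·x).
This is the k = 3 harmonic; the ratio L/(kπ) is strictly less than C_P = L/π, consistent with the sharp inequality ||u||_L² ≤ C_P ||u'||_L².


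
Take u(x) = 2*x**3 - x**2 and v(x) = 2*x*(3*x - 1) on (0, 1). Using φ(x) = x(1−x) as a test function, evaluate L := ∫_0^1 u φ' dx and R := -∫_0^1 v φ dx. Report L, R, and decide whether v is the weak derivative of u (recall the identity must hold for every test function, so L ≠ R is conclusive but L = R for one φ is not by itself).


LHS = -2/15, RHS = -2/15. Yes, v = u' weakly.

u(x) = 2*x**3 - x**2, classical derivative u'(x) = 6*x**2 - 2*x.
φ(x) = x(1−x), so φ'(x) = 1 - 2*x.
Note φ(0) = φ(1) = 0, so the boundary term u·φ vanishes.
LHS = ∫_0^1 u(x) φ'(x) dx = ∫_0^1 (-4*x^4 + 4*x^3 - x^2) dx. Term by term:
  ∫_0^1 -4*x^4 dx = -4/5;  ∫_0^1 4*x^3 dx = 1;  ∫_0^1 -x^2 dx = -1/3.
Sum: -4/5 + 1 − 1/3 = -2/15.
So LHS = -2/15.
∫_0^1 v(x) φ(x) dx = ∫_0^1 (-6*x^4 + 8*x^3 - 2*x^2) dx. Term by term:
  ∫_0^1 -6*x^4 dx = -6/5;  ∫_0^1 8*x^3 dx = 2;  ∫_0^1 -2*x^2 dx = -2/3.
Sum: -6/5 + 2 − 2/3 = 2/15.
So RHS = -∫_0^1 v(x) φ(x) dx = -2/15.
LHS = RHS, so the identity holds for this test φ.
Moreover u is smooth here and v(x) = u'(x) = 6*x**2 - 2*x pointwise, so the identity holds for every test function. Hence v is the weak derivative of u.
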